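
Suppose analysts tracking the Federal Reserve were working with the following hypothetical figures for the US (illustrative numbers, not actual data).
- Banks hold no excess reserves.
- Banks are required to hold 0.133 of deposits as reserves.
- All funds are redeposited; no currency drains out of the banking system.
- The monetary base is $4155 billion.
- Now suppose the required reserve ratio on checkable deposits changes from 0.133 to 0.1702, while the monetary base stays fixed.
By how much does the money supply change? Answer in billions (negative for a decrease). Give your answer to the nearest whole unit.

Initially m₁ = 1 / (0.133) ≈ 7.51880, so M₁ = 7.51880 × 4155 = 31240.614 billion.
After the change m₂ = 1 / (0.1702) ≈ 5.87544, so M₂ = 5.87544 × 4155 = 24412.4532 billion.
ΔM = M₂ − M₁ = 24412.4532 − 31240.614 = -6828.1608 billion.

-6828 billion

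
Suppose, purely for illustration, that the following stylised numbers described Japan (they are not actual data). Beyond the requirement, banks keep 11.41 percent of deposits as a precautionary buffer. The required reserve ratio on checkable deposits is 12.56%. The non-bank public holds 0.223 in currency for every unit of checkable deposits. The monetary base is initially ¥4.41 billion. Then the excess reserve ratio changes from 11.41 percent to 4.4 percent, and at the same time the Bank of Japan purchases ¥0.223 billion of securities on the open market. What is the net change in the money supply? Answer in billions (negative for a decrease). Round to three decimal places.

Before: m₁ = (1 + 0.223) / (0.1256 + 0.1141 + 0.223) ≈ 2.64318, MB₁ = 4.41, so M₁ = 2.64318 × 4.41 ≈ 11.6564 billion.
After: m₂ = (1 + 0.223) / (0.1256 + 0.044 + 0.223) ≈ 3.11513, MB₂ = 4.41 + 0.223 = 4.633, so M₂ = 3.11513 × 4.633 ≈ 14.4324 billion.
ΔM = M₂ − M₁ = 14.4324 − 11.6564 = 2.776 billion.

¥2.776 billion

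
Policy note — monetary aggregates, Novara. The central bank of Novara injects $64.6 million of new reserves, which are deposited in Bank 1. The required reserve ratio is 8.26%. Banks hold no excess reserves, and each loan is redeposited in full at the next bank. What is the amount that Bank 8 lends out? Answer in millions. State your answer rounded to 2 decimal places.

$32.41 million

Each bank lends a fraction (1 − rr) = 0.9174 of the deposit it receives, so Bank 8 receives 64.6·0.9174^7 and lends 64.6·0.9174^8 ≈ 32.4117 million.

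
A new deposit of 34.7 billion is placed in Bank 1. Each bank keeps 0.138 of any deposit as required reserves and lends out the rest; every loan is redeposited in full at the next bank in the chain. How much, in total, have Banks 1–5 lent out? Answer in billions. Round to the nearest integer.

Bank i lends (1 − rr)^i of the original deposit: Bank 1 lends 34.7·0.8620 = 29.9114, Bank 2 lends 34.7·0.8620² ≈ 25.7836, and so on.
Summing a geometric series: total = 34.7·[0.8620·(1 − 0.8620^5) / (1 − 0.8620)] ≈ 113.5934 billion.

114 billion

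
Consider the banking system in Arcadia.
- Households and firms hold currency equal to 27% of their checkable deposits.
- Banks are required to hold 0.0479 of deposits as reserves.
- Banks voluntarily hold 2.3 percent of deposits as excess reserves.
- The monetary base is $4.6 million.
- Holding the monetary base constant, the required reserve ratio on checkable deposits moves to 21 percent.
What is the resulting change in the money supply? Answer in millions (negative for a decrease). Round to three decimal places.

Initially m₁ = (1 + 0.27) / (0.0479 + 0.023 + 0.27) ≈ 3.72543, so M₁ = 3.72543 × 4.6 ≈ 17.137 million.
After the change m₂ = (1 + 0.27) / (0.21 + 0.023 + 0.27) ≈ 2.52485, so M₂ = 2.52485 × 4.6 ≈ 11.6143 million.
ΔM = M₂ − M₁ = 11.6143 − 17.137 = -5.5227 million.

-5.523 million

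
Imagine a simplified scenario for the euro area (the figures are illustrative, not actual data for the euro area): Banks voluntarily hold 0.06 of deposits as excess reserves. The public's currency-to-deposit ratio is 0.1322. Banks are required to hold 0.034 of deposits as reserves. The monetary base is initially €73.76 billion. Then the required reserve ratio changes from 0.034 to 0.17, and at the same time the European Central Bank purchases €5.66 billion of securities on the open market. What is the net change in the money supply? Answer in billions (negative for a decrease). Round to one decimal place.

-120.9 billion

Before: m₁ = (1 + 0.1322) / (0.034 + 0.06 + 0.1322) ≈ 5.0053, MB₁ = 73.76, so M₁ = 5.0053 × 73.76 ≈ 369.1909 billion.
After: m₂ = (1 + 0.1322) / (0.17 + 0.06 + 0.1322) ≈ 3.1259, MB₂ = 73.76 + 5.66 = 79.42, so M₂ = 3.1259 × 79.42 ≈ 248.259 billion.
ΔM = M₂ − M₁ = 248.259 − 369.1909 = -120.9319 billion.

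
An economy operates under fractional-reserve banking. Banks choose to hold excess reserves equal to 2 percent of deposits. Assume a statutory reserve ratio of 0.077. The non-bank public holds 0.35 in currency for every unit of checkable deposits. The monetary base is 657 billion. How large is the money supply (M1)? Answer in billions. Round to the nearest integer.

The money multiplier is m = (1 + c) / (rr + e + c) = (1 + 0.35) / (0.077 + 0.02 + 0.35) ≈ 3.0201.
So M = m × MB = 3.0201 × 657 = 1984.2057 billion.

1984 billion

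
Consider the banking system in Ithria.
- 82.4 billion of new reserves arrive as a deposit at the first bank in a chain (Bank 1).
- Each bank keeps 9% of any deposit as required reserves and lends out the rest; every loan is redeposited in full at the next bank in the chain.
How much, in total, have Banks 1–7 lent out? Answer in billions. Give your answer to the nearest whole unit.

Bank i lends (1 − rr)^i of the original deposit: Bank 1 lends 82.4·0.9100 = 74.9840, Bank 2 lends 82.4·0.9100² ≈ 68.2354, and so on.
Summing a geometric series: total = 82.4·[0.9100·(1 − 0.9100^7) / (1 − 0.9100)] ≈ 402.6132 billion.

403 billion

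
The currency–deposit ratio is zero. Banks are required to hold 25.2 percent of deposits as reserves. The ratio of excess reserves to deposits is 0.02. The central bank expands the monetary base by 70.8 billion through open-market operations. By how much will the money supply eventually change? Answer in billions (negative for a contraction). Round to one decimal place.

The money multiplier is m = 1 / (rr + e) = 1 / (0.252 + 0.02) ≈ 3.6765.
The purchase adds 70.8 billion of base, so ΔM = m × ΔMB = 3.6765 × (+70.8) = 260.2962 billion.

260.3 billion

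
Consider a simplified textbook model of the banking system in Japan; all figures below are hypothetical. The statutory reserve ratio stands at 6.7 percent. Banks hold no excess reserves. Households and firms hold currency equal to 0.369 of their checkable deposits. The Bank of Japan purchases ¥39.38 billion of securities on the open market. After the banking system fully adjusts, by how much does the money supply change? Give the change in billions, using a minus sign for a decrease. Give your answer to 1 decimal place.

¥123.6 billion

The money multiplier is m = (1 + c) / (rr + c) = (1 + 0.369) / (0.067 + 0.369) ≈ 3.1399.
The purchase adds 39.38 billion of base, so ΔM = m × ΔMB = 3.1399 × (+39.38) ≈ 123.6493 billion.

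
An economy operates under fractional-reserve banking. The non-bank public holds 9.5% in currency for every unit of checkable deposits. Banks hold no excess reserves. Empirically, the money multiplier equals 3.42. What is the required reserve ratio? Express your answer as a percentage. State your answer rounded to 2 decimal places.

22.52%

Using m = 3.42. Since m = (1 + c)/(c + rr + e), the denominator satisfies c + rr + e = (1 + c)/m = (1 + 0.095) / 3.42 ≈ 0.320175.
With c = 0.095 and e = 0, the required reserve ratio is 0.320175 − 0.095 − 0 = 0.225175.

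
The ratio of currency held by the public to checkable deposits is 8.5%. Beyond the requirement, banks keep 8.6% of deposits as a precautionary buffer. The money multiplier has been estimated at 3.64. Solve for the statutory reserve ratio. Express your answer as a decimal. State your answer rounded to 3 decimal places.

Using m = 3.64. Since m = (1 + c)/(c + rr + e), the denominator satisfies c + rr + e = (1 + c)/m = (1 + 0.085) / 3.64 ≈ 0.298077.
With c = 0.085 and e = 0.086, the statutory reserve ratio is 0.298077 − 0.085 − 0.086 = 0.127077.

0.127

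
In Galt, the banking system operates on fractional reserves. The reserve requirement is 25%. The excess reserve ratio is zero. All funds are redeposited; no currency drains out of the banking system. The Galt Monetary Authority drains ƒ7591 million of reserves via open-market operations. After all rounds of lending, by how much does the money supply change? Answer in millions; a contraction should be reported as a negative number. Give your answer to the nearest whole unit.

-30364 million

The simple money multiplier is m = 1/rr = 1/0.25 = 4.
An open-market sale reduces the monetary base by 7591 million, so ΔM = m × ΔMB = 4 × (−7591) = -30364 million.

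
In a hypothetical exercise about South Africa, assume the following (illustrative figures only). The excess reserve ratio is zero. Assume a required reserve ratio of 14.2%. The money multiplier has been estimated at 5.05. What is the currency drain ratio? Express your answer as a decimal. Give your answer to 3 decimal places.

Using m = 5.05. From m = (1 + c)/(c + rr + e), rearranging gives 1 + c = m·(c + rr + e), so c·(1 − m) = m·(rr + e) − 1.
Hence c = [m·(rr + e) − 1]/(1 − m) = [5.05 × (0.142 + 0) − 1] / (1 − 5.05) ≈ 0.069852.

0.070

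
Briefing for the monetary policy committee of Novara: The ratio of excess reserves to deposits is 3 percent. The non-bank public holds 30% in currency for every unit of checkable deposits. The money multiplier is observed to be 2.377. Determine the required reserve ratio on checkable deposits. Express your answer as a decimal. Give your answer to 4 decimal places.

Using m = 2.377. Since m = (1 + c)/(c + rr + e), the denominator satisfies c + rr + e = (1 + c)/m = (1 + 0.3) / 2.377 ≈ 0.546908.
With c = 0.3 and e = 0.03, the required reserve ratio on checkable deposits is 0.546908 − 0.3 − 0.03 = 0.216908.

0.2169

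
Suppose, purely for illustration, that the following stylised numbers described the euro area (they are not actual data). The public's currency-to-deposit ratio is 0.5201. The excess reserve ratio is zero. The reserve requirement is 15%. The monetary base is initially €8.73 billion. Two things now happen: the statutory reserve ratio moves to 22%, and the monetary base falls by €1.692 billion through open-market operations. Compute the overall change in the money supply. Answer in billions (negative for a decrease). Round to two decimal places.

-5.35 billion

Before: m₁ = (1 + 0.5201) / (0.15 + 0.5201) ≈ 2.2685, MB₁ = 8.73, so M₁ = 2.2685 × 8.73 ≈ 19.804 billion.
After: m₂ = (1 + 0.5201) / (0.22 + 0.5201) ≈ 2.0539, MB₂ = 8.73 − 1.692 = 7.038, so M₂ = 2.0539 × 7.038 ≈ 14.4553 billion.
ΔM = M₂ − M₁ = 14.4553 − 19.804 = -5.3487 billion.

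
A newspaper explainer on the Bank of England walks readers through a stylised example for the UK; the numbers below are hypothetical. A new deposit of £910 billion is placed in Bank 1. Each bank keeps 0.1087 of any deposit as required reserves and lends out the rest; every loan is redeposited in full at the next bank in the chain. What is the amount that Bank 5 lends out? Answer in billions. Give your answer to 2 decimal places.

Each bank lends a fraction (1 − rr) = 0.8913 of the deposit it receives, so Bank 5 receives 910·0.8913^4 and lends 910·0.8913^5 ≈ 511.8715 billion.

£511.87 billion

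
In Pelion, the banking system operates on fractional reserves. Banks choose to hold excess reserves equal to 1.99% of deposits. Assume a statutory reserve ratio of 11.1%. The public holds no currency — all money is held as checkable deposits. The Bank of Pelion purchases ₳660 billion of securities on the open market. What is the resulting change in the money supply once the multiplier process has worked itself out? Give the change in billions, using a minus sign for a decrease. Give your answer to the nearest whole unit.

The money multiplier is m = 1 / (rr + e) = 1 / (0.111 + 0.0199) ≈ 7.6394.
The purchase adds 660 billion of base, so ΔM = m × ΔMB = 7.6394 × (+660) = 5042.004 billion.

₳5042 billion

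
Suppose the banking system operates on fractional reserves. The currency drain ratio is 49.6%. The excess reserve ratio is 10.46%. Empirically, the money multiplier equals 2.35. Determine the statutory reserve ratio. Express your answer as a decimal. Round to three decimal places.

Using m = 2.35. Since m = (1 + c)/(c + rr + e), the denominator satisfies c + rr + e = (1 + c)/m = (1 + 0.496) / 2.35 ≈ 0.636596.
With c = 0.496 and e = 0.1046, the statutory reserve ratio is 0.636596 − 0.496 − 0.1046 = 0.035996.

0.036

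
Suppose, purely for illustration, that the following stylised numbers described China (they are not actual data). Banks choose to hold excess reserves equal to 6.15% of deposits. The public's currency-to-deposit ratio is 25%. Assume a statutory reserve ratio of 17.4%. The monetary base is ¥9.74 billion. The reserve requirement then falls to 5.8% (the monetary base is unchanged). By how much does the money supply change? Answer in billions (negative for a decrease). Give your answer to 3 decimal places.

Initially m₁ = (1 + 0.25) / (0.174 + 0.0615 + 0.25) ≈ 2.57467, so M₁ = 2.57467 × 9.74 ≈ 25.0773 billion.
After the change m₂ = (1 + 0.25) / (0.058 + 0.0615 + 0.25) ≈ 3.38295, so M₂ = 3.38295 × 9.74 ≈ 32.9499 billion.
ΔM = M₂ − M₁ = 32.9499 − 25.0773 = 7.8726 billion.

¥7.873 billion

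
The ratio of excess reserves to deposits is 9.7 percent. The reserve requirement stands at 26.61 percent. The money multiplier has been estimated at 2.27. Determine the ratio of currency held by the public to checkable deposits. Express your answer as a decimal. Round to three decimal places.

Using m = 2.27. From m = (1 + c)/(c + rr + e), rearranging gives 1 + c = m·(c + rr + e), so c·(1 − m) = m·(rr + e) − 1.
Hence c = [m·(rr + e) − 1]/(1 − m) = [2.27 × (0.2661 + 0.097) − 1] / (1 − 2.27) ≈ 0.138396.

0.138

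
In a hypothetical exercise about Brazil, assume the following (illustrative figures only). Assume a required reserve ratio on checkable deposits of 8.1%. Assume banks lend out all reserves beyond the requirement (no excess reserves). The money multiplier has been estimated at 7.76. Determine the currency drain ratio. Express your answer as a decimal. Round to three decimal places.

Using m = 7.76. From m = (1 + c)/(c + rr + e), rearranging gives 1 + c = m·(c + rr + e), so c·(1 − m) = m·(rr + e) − 1.
Hence c = [m·(rr + e) − 1]/(1 − m) = [7.76 × (0.081 + 0) − 1] / (1 − 7.76) ≈ 0.054947.

0.055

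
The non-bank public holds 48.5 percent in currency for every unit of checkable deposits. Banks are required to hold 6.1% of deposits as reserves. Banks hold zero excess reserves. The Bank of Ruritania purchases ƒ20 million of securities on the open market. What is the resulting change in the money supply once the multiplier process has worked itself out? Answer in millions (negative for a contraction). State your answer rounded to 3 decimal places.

ƒ54.396 million

The money multiplier is m = (1 + c) / (rr + c) = (1 + 0.485) / (0.061 + 0.485) ≈ 2.719780.
The purchase adds 20 million of base, so ΔM = m × ΔMB = 2.719780 × (+20) = 54.3956 million.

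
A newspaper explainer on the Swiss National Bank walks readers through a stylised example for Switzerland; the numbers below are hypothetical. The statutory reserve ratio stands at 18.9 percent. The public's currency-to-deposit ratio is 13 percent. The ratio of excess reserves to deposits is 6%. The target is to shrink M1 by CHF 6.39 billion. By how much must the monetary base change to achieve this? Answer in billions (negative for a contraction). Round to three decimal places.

The money multiplier is m = (1 + c) / (rr + e + c) = (1 + 0.13) / (0.189 + 0.06 + 0.13) ≈ 2.98153.
ΔMB = ΔM / m = (−6.39) / 2.98153 ≈ -2.1432 billion.

-2.143 billion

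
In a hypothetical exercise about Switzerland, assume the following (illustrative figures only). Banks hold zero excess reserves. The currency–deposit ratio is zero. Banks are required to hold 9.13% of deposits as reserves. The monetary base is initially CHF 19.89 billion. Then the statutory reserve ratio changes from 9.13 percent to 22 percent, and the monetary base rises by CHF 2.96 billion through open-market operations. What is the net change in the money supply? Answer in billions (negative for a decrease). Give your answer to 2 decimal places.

-113.99 billion

Before: m₁ = 1 / (0.0913) ≈ 10.95290, MB₁ = 19.89, so M₁ = 10.95290 × 19.89 ≈ 217.8532 billion.
After: m₂ = 1 / (0.22) ≈ 4.54545, MB₂ = 19.89 + 2.96 = 22.85, so M₂ = 4.54545 × 22.85 ≈ 103.8635 billion.
ΔM = M₂ − M₁ = 103.8635 − 217.8532 = -113.9897 billion.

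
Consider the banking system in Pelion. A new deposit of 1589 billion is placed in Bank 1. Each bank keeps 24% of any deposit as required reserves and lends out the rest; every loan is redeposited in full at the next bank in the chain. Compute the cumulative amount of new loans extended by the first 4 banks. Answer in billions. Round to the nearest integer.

3353 billion

Bank i lends (1 − rr)^i of the original deposit: Bank 1 lends 1589·0.7600 = 1207.6400, Bank 2 lends 1589·0.7600² = 917.8064, and so on.
Summing a geometric series: total = 1589·[0.7600·(1 − 0.7600^4) / (1 − 0.7600)] ≈ 3353.1042 billion.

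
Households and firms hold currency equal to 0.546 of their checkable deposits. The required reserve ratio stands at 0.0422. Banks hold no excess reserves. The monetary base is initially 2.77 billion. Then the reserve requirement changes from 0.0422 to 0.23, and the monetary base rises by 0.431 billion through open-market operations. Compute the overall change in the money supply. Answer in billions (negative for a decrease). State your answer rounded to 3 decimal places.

-0.903 billion

Before: m₁ = (1 + 0.546) / (0.0422 + 0.546) ≈ 2.62836, MB₁ = 2.77, so M₁ = 2.62836 × 2.77 ≈ 7.2806 billion.
After: m₂ = (1 + 0.546) / (0.23 + 0.546) ≈ 1.99227, MB₂ = 2.77 + 0.431 = 3.201, so M₂ = 1.99227 × 3.201 ≈ 6.3773 billion.
ΔM = M₂ − M₁ = 6.3773 − 7.2806 = -0.9033 billion.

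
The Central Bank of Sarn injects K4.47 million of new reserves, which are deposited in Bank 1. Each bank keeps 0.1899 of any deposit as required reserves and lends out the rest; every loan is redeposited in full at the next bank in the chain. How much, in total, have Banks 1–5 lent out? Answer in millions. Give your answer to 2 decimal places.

K12.42 million

Bank i lends (1 − rr)^i of the original deposit: Bank 1 lends 4.47·0.8101 ≈ 3.6211, Bank 2 lends 4.47·0.8101² ≈ 2.9335, and so on.
Summing a geometric series: total = 4.47·[0.8101·(1 − 0.8101^5) / (1 − 0.8101)] ≈ 12.4158 million.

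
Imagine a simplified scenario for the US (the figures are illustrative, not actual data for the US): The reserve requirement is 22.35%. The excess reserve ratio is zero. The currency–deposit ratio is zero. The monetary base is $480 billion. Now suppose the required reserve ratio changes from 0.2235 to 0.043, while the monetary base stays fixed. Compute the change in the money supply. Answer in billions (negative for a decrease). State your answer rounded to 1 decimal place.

Initially m₁ = 1 / (0.2235) ≈ 4.47427, so M₁ = 4.47427 × 480 = 2147.6496 billion.
After the change m₂ = 1 / (0.043) ≈ 23.25581, so M₂ = 23.25581 × 480 = 11162.7888 billion.
ΔM = M₂ − M₁ = 11162.7888 − 2147.6496 = 9015.1392 billion.

$9015.1 billion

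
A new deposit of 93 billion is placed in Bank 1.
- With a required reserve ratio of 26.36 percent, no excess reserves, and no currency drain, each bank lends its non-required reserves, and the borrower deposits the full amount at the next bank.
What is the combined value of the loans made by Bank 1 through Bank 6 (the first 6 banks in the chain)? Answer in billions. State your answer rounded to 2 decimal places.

Bank i lends (1 − rr)^i of the original deposit: Bank 1 lends 93·0.7364 = 68.4852, Bank 2 lends 93·0.7364² ≈ 50.4325, and so on.
Summing a geometric series: total = 93·[0.7364·(1 − 0.7364^6) / (1 − 0.7364)] ≈ 218.3755 billion.

218.38 billion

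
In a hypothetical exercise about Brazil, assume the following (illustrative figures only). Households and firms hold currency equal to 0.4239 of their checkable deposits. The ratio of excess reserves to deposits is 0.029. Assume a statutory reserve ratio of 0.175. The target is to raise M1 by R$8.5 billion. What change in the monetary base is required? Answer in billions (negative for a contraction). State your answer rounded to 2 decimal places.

The money multiplier is m = (1 + c) / (rr + e + c) = (1 + 0.4239) / (0.175 + 0.029 + 0.4239) ≈ 2.2677.
ΔMB = ΔM / m = (+8.5) / 2.2677 ≈ 3.7483 billion.

R$3.75 billion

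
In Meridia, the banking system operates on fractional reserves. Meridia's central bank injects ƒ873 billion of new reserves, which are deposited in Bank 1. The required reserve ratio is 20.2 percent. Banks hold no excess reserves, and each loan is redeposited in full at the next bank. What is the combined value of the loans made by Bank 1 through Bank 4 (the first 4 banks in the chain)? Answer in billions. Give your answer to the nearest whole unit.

Bank i lends (1 − rr)^i of the original deposit: Bank 1 lends 873·0.7980 = 696.6540, Bank 2 lends 873·0.7980² ≈ 555.9299, and so on.
Summing a geometric series: total = 873·[0.7980·(1 − 0.7980^4) / (1 − 0.7980)] ≈ 2050.2343 billion.

ƒ2050 billion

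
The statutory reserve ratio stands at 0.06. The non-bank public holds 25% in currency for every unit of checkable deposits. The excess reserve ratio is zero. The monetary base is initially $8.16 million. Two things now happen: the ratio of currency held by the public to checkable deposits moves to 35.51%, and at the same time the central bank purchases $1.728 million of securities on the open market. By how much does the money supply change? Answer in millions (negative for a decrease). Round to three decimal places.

-0.624 million

Before: m₁ = (1 + 0.25) / (0.06 + 0.25) ≈ 4.03226, MB₁ = 8.16, so M₁ = 4.03226 × 8.16 ≈ 32.9032 million.
After: m₂ = (1 + 0.3551) / (0.06 + 0.3551) ≈ 3.26451, MB₂ = 8.16 + 1.728 = 9.888, so M₂ = 3.26451 × 9.888 ≈ 32.2795 million.
ΔM = M₂ − M₁ = 32.2795 − 32.9032 = -0.6237 million.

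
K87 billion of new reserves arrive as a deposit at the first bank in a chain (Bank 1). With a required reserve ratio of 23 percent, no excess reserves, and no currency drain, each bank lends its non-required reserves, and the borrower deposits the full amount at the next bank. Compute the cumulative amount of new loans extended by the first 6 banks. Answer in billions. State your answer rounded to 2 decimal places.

K230.56 billion

Bank i lends (1 − rr)^i of the original deposit: Bank 1 lends 87·0.7700 = 66.9900, Bank 2 lends 87·0.7700² = 51.5823, and so on.
Summing a geometric series: total = 87·[0.7700·(1 − 0.7700^6) / (1 − 0.7700)] ≈ 230.5556 billion.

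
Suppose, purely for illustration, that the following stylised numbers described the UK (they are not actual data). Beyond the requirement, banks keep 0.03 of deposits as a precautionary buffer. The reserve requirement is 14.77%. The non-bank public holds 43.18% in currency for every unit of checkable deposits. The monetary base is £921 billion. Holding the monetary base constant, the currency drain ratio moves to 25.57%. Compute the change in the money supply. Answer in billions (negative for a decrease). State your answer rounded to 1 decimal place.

£504.9 billion

Initially m₁ = (1 + 0.4318) / (0.1477 + 0.03 + 0.4318) ≈ 2.34914, so M₁ = 2.34914 × 921 ≈ 2163.5579 billion.
After the change m₂ = (1 + 0.2557) / (0.1477 + 0.03 + 0.2557) ≈ 2.89732, so M₂ = 2.89732 × 921 ≈ 2668.4317 billion.
ΔM = M₂ − M₁ = 2668.4317 − 2163.5579 = 504.8738 billion.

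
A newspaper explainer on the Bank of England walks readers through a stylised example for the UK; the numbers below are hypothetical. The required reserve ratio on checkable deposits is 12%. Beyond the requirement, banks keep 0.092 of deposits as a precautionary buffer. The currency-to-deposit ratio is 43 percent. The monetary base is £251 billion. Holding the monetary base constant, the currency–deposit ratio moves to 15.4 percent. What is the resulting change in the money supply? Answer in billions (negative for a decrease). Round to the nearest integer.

£232 billion

Initially m₁ = (1 + 0.43) / (0.12 + 0.092 + 0.43) ≈ 2.2274, so M₁ = 2.2274 × 251 = 559.0774 billion.
After the change m₂ = (1 + 0.154) / (0.12 + 0.092 + 0.154) ≈ 3.1530, so M₂ = 3.1530 × 251 = 791.403 billion.
ΔM = M₂ − M₁ = 791.403 − 559.0774 = 232.3256 billion.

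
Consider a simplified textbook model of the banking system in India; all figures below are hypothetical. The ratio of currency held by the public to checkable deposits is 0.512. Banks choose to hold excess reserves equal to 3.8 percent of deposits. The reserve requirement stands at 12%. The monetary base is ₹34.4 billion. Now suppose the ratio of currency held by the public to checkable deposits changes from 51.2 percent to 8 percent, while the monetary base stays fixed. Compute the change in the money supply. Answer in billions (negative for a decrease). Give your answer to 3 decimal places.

Initially m₁ = (1 + 0.512) / (0.12 + 0.038 + 0.512) ≈ 2.256716, so M₁ = 2.256716 × 34.4 ≈ 77.631 billion.
After the change m₂ = (1 + 0.08) / (0.12 + 0.038 + 0.08) ≈ 4.537815, so M₂ = 4.537815 × 34.4 ≈ 156.1008 billion.
ΔM = M₂ − M₁ = 156.1008 − 77.631 = 78.4698 billion.

₹78.470 billion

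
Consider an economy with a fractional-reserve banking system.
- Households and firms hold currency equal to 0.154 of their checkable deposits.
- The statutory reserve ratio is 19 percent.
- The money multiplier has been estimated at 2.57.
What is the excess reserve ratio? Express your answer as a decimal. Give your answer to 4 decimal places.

Using m = 2.57. Since m = (1 + c)/(c + rr + e), the denominator satisfies c + rr + e = (1 + c)/m = (1 + 0.154) / 2.57 ≈ 0.449027.
With c = 0.154 and rr = 0.19, the excess reserve ratio is 0.449027 − 0.154 − 0.19 = 0.105027.

0.1050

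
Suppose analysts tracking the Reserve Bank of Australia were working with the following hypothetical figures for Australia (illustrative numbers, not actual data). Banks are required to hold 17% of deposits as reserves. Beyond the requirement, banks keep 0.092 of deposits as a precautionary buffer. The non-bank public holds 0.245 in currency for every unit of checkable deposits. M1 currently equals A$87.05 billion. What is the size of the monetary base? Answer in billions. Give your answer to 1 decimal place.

A$35.4 billion

The money multiplier is m = (1 + c) / (rr + e + c) = (1 + 0.245) / (0.17 + 0.092 + 0.245) ≈ 2.4556.
MB = M / m = 87.05 / 2.4556 ≈ 35.4496 billion.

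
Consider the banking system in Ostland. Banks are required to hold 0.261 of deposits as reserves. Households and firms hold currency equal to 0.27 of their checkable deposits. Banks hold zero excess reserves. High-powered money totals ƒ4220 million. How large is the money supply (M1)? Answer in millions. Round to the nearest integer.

The money multiplier is m = (1 + c) / (rr + c) = (1 + 0.27) / (0.261 + 0.27) ≈ 2.39171.
So M = m × MB = 2.39171 × 4220 = 10093.0162 million.

ƒ10093 million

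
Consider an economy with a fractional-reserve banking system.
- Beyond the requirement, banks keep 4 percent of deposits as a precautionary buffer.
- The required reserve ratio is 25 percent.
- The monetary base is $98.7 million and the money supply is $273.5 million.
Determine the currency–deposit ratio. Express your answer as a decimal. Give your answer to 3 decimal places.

0.111

Using m = M/MB = 273.5/98.7 ≈ 2.771023. From m = (1 + c)/(c + rr + e), rearranging gives 1 + c = m·(c + rr + e), so c·(1 − m) = m·(rr + e) − 1.
Hence c = [m·(rr + e) − 1]/(1 − m) = [2.771023 × (0.25 + 0.04) − 1] / (1 − 2.771023) ≈ 0.110898.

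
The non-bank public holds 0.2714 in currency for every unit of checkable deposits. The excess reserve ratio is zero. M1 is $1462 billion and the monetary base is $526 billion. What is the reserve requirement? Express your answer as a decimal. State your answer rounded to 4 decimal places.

0.1860

Using m = M/MB = 1462/526 ≈ 2.779468. Since m = (1 + c)/(c + rr + e), the denominator satisfies c + rr + e = (1 + c)/m = (1 + 0.2714) / 2.779468 ≈ 0.457426.
With c = 0.2714 and e = 0, the reserve requirement is 0.457426 − 0.2714 − 0 = 0.186026.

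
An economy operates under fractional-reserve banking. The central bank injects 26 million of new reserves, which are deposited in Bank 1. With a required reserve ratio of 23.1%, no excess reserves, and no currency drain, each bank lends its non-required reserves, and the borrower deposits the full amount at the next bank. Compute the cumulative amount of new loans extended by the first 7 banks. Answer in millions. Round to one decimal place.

72.8 million

Bank i lends (1 − rr)^i of the original deposit: Bank 1 lends 26·0.7690 = 19.9940, Bank 2 lends 26·0.7690² ≈ 15.3754, and so on.
Summing a geometric series: total = 26·[0.7690·(1 − 0.7690^7) / (1 − 0.7690)] ≈ 72.7892 million.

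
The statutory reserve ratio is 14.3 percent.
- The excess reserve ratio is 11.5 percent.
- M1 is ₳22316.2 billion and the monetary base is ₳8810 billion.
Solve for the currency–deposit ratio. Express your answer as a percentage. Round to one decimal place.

Using m = M/MB = 22316.2/8810 ≈ 2.533053. From m = (1 + c)/(c + rr + e), rearranging gives 1 + c = m·(c + rr + e), so c·(1 − m) = m·(rr + e) − 1.
Hence c = [m·(rr + e) − 1]/(1 − m) = [2.533053 × (0.143 + 0.115) − 1] / (1 − 2.533053) ≈ 0.226002.

22.6%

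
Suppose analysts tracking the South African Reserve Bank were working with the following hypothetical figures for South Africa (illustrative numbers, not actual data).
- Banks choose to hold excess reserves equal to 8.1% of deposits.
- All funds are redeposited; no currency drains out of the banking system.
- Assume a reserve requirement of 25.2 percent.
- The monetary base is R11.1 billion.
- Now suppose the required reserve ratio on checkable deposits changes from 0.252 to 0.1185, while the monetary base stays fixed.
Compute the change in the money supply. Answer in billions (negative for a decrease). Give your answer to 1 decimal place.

Initially m₁ = 1 / (0.252 + 0.081) ≈ 3.0030, so M₁ = 3.0030 × 11.1 = 33.3333 billion.
After the change m₂ = 1 / (0.1185 + 0.081) ≈ 5.0125, so M₂ = 5.0125 × 11.1 ≈ 55.6388 billion.
ΔM = M₂ − M₁ = 55.6388 − 33.3333 = 22.3055 billion.

R22.3 billion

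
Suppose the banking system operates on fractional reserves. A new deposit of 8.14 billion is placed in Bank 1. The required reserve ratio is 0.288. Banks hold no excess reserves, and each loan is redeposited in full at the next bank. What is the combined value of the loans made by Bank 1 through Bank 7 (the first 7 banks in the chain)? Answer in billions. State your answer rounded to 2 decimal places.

Bank i lends (1 − rr)^i of the original deposit: Bank 1 lends 8.14·0.7120 ≈ 5.7957, Bank 2 lends 8.14·0.7120² ≈ 4.1265, and so on.
Summing a geometric series: total = 8.14·[0.7120·(1 − 0.7120^7) / (1 − 0.7120)] ≈ 18.2572 billion.

18.26 billion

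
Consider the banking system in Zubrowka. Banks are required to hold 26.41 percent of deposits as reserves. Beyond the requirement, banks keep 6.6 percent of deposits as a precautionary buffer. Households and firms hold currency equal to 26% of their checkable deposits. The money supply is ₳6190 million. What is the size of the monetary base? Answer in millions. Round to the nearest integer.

The money multiplier is m = (1 + c) / (rr + e + c) = (1 + 0.26) / (0.2641 + 0.066 + 0.26) ≈ 2.13523.
MB = M / m = 6190 / 2.13523 ≈ 2898.9851 million.

₳2899 million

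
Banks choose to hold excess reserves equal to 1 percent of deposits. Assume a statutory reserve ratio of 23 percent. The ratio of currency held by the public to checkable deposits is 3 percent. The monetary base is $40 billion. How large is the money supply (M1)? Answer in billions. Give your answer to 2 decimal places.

$152.59 billion

The money multiplier is m = (1 + c) / (rr + e + c) = (1 + 0.03) / (0.23 + 0.01 + 0.03) ≈ 3.81481.
So M = m × MB = 3.81481 × 40 = 152.5924 billion.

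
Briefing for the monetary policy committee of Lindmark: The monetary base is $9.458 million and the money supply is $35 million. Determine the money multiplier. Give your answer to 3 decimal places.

3.701

The money multiplier is m = M / MB = 35 / 9.458 ≈ 3.70057.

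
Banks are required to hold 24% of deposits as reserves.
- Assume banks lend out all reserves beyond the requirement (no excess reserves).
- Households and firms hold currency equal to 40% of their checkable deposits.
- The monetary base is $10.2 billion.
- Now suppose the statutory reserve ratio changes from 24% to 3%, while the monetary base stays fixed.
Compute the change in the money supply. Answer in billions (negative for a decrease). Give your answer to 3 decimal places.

Initially m₁ = (1 + 0.4) / (0.24 + 0.4) = 2.187500, so M₁ = 2.187500 × 10.2 = 22.3125 billion.
After the change m₂ = (1 + 0.4) / (0.03 + 0.4) ≈ 3.255814, so M₂ = 3.255814 × 10.2 ≈ 33.2093 billion.
ΔM = M₂ − M₁ = 33.2093 − 22.3125 = 10.8968 billion.

$10.897 billion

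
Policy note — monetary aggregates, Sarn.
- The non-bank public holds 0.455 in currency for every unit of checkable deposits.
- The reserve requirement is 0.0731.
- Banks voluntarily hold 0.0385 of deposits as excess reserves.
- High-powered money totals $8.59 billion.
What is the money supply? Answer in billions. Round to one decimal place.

The money multiplier is m = (1 + c) / (rr + e + c) = (1 + 0.455) / (0.0731 + 0.0385 + 0.455) ≈ 2.5679.
So M = m × MB = 2.5679 × 8.59 ≈ 22.0583 billion.

$22.1 billion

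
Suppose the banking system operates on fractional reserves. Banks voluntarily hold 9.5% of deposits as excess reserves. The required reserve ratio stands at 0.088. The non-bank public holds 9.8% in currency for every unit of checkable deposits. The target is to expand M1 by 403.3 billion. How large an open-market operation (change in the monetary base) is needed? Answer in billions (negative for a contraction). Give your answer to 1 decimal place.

The money multiplier is m = (1 + c) / (rr + e + c) = (1 + 0.098) / (0.088 + 0.095 + 0.098) ≈ 3.90747.
ΔMB = ΔM / m = (+403.3) / 3.90747 ≈ 103.2126 billion.

103.2 billion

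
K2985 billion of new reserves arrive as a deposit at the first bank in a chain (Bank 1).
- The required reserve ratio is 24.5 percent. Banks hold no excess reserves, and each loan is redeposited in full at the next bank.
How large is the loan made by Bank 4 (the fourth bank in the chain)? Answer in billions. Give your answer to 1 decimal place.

K969.9 billion

Each bank lends a fraction (1 − rr) = 0.7550 of the deposit it receives, so Bank 4 receives 2985·0.7550^3 and lends 2985·0.7550^4 ≈ 969.9116 billion.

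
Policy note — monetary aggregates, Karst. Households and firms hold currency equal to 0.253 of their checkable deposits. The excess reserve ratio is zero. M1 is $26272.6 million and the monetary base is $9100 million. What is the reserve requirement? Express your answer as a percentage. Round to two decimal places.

Using m = M/MB = 26272.6/9100 ≈ 2.887099. Since m = (1 + c)/(c + rr + e), the denominator satisfies c + rr + e = (1 + c)/m = (1 + 0.253) / 2.887099 ≈ 0.434000.
With c = 0.253 and e = 0, the reserve requirement is 0.434000 − 0.253 − 0 = 0.181.

18.10%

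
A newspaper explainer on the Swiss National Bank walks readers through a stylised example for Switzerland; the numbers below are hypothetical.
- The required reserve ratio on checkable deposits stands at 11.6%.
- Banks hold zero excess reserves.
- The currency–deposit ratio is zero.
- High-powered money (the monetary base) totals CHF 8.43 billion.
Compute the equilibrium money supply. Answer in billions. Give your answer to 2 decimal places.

CHF 72.67 billion

With no currency drain or excess reserves, the money multiplier is m = 1/rr = 1/0.116 ≈ 8.6207.
Money supply M = m × MB = 8.6207 × 8.43 ≈ 72.6725 billion.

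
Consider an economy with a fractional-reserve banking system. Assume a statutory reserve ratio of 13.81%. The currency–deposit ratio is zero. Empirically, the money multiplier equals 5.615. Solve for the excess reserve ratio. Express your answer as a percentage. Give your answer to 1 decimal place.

4.0%

Using m = 5.615. Since m = (1 + c)/(c + rr + e), the denominator satisfies c + rr + e = (1 + c)/m = (1 + 0) / 5.615 ≈ 0.178094.
With c = 0 and rr = 0.1381, the excess reserve ratio is 0.178094 − 0 − 0.1381 = 0.039994.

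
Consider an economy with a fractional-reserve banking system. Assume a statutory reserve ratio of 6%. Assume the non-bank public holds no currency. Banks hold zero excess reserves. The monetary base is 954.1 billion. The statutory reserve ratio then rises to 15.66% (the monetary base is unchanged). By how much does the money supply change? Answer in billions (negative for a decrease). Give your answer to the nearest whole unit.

Initially m₁ = 1 / (0.06) ≈ 16.6667, so M₁ = 16.6667 × 954.1 ≈ 15901.6985 billion.
After the change m₂ = 1 / (0.1566) ≈ 6.3857, so M₂ = 6.3857 × 954.1 ≈ 6092.5964 billion.
ΔM = M₂ − M₁ = 6092.5964 − 15901.6985 = -9809.1021 billion.

-9809 billion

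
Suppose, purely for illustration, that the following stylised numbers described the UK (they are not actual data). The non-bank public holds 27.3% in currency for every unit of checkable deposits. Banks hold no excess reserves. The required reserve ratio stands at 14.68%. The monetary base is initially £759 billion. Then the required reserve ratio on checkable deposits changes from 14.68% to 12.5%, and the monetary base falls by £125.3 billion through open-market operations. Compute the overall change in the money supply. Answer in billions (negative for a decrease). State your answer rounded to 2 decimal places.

-274.70 billion

Before: m₁ = (1 + 0.273) / (0.1468 + 0.273) ≈ 3.032396, MB₁ = 759, so M₁ = 3.032396 × 759 ≈ 2301.5886 billion.
After: m₂ = (1 + 0.273) / (0.125 + 0.273) ≈ 3.198492, MB₂ = 759 − 125.3 = 633.7, so M₂ = 3.198492 × 633.7 ≈ 2026.8844 billion.
ΔM = M₂ − M₁ = 2026.8844 − 2301.5886 = -274.7042 billion.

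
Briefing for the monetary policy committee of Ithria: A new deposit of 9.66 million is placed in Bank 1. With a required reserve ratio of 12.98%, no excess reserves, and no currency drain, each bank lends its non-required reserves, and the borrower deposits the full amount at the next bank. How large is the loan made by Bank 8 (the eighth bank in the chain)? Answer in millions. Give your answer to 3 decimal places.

Each bank lends a fraction (1 − rr) = 0.8702 of the deposit it receives, so Bank 8 receives 9.66·0.8702^7 and lends 9.66·0.8702^8 ≈ 3.1764 million.

3.176 million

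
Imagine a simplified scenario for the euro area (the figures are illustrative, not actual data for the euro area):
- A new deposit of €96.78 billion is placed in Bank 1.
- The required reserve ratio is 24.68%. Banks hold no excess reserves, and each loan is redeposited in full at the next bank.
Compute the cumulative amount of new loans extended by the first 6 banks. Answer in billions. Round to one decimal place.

€241.4 billion

Bank i lends (1 − rr)^i of the original deposit: Bank 1 lends 96.78·0.7532 ≈ 72.8947, Bank 2 lends 96.78·0.7532² ≈ 54.9043, and so on.
Summing a geometric series: total = 96.78·[0.7532·(1 − 0.7532^6) / (1 − 0.7532)] ≈ 241.4316 billion.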